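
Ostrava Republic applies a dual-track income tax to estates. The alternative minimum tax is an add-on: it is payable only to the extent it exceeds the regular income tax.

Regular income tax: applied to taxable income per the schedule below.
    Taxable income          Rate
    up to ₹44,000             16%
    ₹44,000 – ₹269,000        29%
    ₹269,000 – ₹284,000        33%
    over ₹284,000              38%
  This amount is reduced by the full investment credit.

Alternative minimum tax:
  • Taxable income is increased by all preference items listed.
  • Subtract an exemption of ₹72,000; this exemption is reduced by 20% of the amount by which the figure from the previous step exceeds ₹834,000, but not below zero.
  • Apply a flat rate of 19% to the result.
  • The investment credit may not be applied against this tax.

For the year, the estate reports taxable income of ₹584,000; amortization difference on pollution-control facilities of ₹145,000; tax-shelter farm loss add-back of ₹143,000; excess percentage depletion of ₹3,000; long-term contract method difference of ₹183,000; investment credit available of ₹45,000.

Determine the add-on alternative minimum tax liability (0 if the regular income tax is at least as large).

Alternative minimum tax:
  Adjusted income: ₹584,000 + ₹145,000 + ₹143,000 + ₹3,000 + ₹183,000 = ₹1,058,000
  Exemption: ₹72,000 − 20% × (₹1,058,000 − ₹834,000) = ₹72,000 − ₹44,800 = ₹27,200
  Base: ₹1,058,000 − ₹27,200 = ₹1,030,800
  ₹1,030,800 × 19% = ₹195,852

Regular income tax:
  ₹44,000 × 16% = ₹7,040
  ₹225,000 × 29% = ₹65,250
  ₹15,000 × 33% = ₹4,950
  ₹300,000 × 38% = ₹114,000
  → ₹191,240
  Less investment credit ₹45,000 → ₹146,240

Excess of alternative minimum tax over regular income tax: ₹195,852 − ₹146,240 = ₹49,612.

₹49,612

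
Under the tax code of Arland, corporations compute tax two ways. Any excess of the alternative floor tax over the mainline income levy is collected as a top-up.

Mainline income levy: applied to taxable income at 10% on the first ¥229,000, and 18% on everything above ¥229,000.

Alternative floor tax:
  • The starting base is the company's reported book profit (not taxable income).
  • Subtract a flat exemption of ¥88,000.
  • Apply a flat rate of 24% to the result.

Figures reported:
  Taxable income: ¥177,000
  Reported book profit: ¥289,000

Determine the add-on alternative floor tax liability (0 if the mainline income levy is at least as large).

¥30,540

Alternative floor tax:
  Base (reported book profit): ¥289,000
  Less exemption ¥88,000 → base ¥201,000
  ¥201,000 × 24% = ¥48,240

Mainline income levy:
  ¥177,000 × 10% = ¥17,700

Excess of alternative floor tax over mainline income levy: ¥48,240 − ¥17,700 = ¥30,540.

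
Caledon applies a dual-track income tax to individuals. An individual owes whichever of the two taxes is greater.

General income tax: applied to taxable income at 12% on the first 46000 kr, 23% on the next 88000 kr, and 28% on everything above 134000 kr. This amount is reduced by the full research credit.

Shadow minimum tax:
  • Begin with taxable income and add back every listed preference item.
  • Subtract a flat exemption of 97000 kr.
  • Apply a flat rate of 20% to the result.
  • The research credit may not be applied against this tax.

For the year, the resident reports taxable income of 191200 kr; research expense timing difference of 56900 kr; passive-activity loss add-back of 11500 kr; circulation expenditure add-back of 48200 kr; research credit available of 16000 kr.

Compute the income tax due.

General income tax:
  46000 kr × 12% = 5520 kr
  88000 kr × 23% = 20240 kr
  57200 kr × 28% = 16016 kr
  → 41776 kr
  Less research credit 16000 kr → 25776 kr

Shadow minimum tax:
  Adjusted income: 191200 kr + 56900 kr + 11500 kr + 48200 kr = 307800 kr
  Less exemption 97000 kr → base 210800 kr
  210800 kr × 20% = 42160 kr

42160 kr > 25776 kr, so the shadow minimum tax is the binding amount.

42160 kr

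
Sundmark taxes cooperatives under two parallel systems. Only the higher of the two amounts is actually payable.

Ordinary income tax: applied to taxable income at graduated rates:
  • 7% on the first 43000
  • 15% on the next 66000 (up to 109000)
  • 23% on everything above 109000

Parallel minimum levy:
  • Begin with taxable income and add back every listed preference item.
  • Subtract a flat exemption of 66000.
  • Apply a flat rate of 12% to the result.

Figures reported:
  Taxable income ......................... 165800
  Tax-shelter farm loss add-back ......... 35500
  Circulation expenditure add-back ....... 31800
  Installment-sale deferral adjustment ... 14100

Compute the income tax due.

Ordinary income tax:
  43000 × 7% = 3010
  66000 × 15% = 9900
  56800 × 23% = 13064
  → 25974

Parallel minimum levy:
  Adjusted income: 165800 + 35500 + 31800 + 14100 = 247200
  Less exemption 66000 → base 181200
  181200 × 12% = 21744

25974 > 21744, so the ordinary income tax governs.

25974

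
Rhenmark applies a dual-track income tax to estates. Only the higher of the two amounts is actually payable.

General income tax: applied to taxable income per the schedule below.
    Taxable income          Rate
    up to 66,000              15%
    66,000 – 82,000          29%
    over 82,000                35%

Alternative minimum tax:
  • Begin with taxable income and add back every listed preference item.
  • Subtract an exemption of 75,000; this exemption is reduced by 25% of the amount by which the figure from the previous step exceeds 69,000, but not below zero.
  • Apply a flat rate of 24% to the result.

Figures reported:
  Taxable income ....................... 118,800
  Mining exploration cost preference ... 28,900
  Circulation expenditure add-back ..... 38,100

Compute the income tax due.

33,600

General income tax:
  66,000 × 15% = 9,900
  16,000 × 29% = 4,640
  36,800 × 35% = 12,880
  → 27,420

Alternative minimum tax:
  Adjusted income: 118,800 + 28,900 + 38,100 = 185,800
  Exemption: 75,000 − 25% × (185,800 − 69,000) = 75,000 − 29,200 = 45,800
  Base: 185,800 − 45,800 = 140,000
  140,000 × 24% = 33,600

33,600 > 27,420, so the alternative minimum tax is the binding amount.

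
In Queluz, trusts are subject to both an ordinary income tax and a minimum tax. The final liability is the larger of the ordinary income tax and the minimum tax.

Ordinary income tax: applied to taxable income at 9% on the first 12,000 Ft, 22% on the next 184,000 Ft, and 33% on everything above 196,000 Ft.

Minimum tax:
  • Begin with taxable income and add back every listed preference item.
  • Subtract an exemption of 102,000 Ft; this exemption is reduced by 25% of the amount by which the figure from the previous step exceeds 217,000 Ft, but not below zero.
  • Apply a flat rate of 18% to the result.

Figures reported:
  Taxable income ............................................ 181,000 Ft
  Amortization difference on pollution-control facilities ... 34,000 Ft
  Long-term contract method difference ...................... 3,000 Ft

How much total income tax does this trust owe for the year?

38,260 Ft

Ordinary income tax:
  12,000 Ft × 9% = 1,080 Ft
  169,000 Ft × 22% = 37,180 Ft
  → 38,260 Ft

Minimum tax:
  Adjusted income: 181,000 Ft + 34,000 Ft + 3,000 Ft = 218,000 Ft
  Exemption: 102,000 Ft − 25% × (218,000 Ft − 217,000 Ft) = 102,000 Ft − 250 Ft = 101,750 Ft
  Base: 218,000 Ft − 101,750 Ft = 116,250 Ft
  116,250 Ft × 18% = 20,925 Ft

38,260 Ft > 20,925 Ft, so the ordinary income tax governs.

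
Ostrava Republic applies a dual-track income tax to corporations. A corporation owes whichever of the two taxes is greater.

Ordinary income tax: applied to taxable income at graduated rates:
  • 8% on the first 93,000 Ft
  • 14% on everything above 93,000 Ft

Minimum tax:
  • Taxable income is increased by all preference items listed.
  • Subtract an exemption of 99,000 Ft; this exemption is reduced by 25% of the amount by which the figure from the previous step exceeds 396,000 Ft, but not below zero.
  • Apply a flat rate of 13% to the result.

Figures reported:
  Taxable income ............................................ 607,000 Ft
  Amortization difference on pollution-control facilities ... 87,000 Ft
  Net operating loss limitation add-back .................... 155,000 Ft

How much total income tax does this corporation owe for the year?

110,370 Ft

Minimum tax:
  Adjusted income: 607,000 Ft + 87,000 Ft + 155,000 Ft = 849,000 Ft
  Exemption: 25% × (849,000 Ft − 396,000 Ft) = 113,250 Ft ≥ 99,000 Ft, so the exemption is fully phased out
  Base: 849,000 Ft − 0 Ft = 849,000 Ft
  849,000 Ft × 13% = 110,370 Ft

Ordinary income tax:
  93,000 Ft × 8% = 7,440 Ft
  514,000 Ft × 14% = 71,960 Ft
  → 79,400 Ft

110,370 Ft > 79,400 Ft, so the minimum tax is the binding amount.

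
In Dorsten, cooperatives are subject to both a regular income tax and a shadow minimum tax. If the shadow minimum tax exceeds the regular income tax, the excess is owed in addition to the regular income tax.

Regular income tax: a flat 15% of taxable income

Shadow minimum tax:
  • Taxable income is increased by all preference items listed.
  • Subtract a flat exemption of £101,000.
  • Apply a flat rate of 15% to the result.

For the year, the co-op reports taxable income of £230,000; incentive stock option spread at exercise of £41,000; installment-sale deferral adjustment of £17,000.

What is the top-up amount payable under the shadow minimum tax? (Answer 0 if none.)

£0

Shadow minimum tax:
  Adjusted income: £230,000 + £41,000 + £17,000 = £288,000
  Less exemption £101,000 → base £187,000
  £187,000 × 15% = £28,050

Regular income tax:
  £230,000 × 15% = £34,500

£28,050 ≤ £34,500, so no add-on is due.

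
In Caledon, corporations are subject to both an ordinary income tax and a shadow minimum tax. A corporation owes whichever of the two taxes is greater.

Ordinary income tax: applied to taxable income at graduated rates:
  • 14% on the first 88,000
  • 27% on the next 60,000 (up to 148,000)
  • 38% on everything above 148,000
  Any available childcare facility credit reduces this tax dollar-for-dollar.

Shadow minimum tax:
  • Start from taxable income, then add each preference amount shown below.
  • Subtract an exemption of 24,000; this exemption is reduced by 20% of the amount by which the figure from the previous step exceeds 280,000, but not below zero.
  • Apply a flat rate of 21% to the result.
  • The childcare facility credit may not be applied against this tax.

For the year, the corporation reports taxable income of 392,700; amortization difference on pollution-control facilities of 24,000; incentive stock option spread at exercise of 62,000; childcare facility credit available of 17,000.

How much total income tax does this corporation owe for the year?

104,506

Ordinary income tax:
  88,000 × 14% = 12,320
  60,000 × 27% = 16,200
  244,700 × 38% = 92,986
  → 121,506
  Less childcare facility credit 17,000 → 104,506

Shadow minimum tax:
  Adjusted income: 392,700 + 24,000 + 62,000 = 478,700
  Exemption: 20% × (478,700 − 280,000) = 39,740 ≥ 24,000, so the exemption is fully phased out
  Base: 478,700 − 0 = 478,700
  478,700 × 21% = 100,527

104,506 > 100,527, so the ordinary income tax governs.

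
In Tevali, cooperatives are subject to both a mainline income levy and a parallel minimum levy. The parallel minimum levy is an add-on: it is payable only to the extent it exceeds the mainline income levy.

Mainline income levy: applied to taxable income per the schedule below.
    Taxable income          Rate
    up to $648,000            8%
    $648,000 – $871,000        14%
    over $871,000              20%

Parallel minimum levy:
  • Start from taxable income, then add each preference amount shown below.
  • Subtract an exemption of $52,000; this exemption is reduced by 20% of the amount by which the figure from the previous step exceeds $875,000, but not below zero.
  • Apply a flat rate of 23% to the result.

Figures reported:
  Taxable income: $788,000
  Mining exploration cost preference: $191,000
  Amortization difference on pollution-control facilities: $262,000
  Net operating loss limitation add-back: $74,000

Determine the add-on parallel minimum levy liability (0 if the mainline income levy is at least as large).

$231,010

Parallel minimum levy:
  Adjusted income: $788,000 + $191,000 + $262,000 + $74,000 = $1,315,000
  Exemption: 20% × ($1,315,000 − $875,000) = $88,000 ≥ $52,000, so the exemption is fully phased out
  Base: $1,315,000 − $0 = $1,315,000
  $1,315,000 × 23% = $302,450

Mainline income levy:
  $648,000 × 8% = $51,840
  $140,000 × 14% = $19,600
  → $71,440

Excess of parallel minimum levy over mainline income levy: $302,450 − $71,440 = $231,010.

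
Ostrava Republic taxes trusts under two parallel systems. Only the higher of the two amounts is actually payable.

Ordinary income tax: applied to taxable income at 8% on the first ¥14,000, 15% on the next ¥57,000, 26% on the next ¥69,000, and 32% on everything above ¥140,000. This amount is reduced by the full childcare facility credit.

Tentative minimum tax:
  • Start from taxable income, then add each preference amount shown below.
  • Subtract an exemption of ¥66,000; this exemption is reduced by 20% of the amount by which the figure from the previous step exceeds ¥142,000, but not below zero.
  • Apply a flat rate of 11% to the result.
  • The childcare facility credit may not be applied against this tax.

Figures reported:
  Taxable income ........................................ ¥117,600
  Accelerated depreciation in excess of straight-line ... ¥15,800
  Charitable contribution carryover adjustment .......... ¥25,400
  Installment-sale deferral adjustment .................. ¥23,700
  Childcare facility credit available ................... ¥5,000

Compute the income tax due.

¥16,786

Ordinary income tax:
  ¥14,000 × 8% = ¥1,120
  ¥57,000 × 15% = ¥8,550
  ¥46,600 × 26% = ¥12,116
  → ¥21,786
  Less childcare facility credit ¥5,000 → ¥16,786

Tentative minimum tax:
  Adjusted income: ¥117,600 + ¥15,800 + ¥25,400 + ¥23,700 = ¥182,500
  Exemption: ¥66,000 − 20% × (¥182,500 − ¥142,000) = ¥66,000 − ¥8,100 = ¥57,900
  Base: ¥182,500 − ¥57,900 = ¥124,600
  ¥124,600 × 11% = ¥13,706

¥16,786 > ¥13,706, so the ordinary income tax governs.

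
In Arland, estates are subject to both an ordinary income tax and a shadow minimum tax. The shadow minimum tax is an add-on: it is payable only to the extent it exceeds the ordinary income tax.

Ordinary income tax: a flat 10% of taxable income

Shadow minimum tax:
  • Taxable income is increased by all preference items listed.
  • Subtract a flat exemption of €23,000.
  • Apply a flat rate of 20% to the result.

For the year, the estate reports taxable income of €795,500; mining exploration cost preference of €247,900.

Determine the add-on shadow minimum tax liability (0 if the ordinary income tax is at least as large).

€124,530

Ordinary income tax:
  €795,500 × 10% = €79,550

Shadow minimum tax:
  Adjusted income: €795,500 + €247,900 = €1,043,400
  Less exemption €23,000 → base €1,020,400
  €1,020,400 × 20% = €204,080

Excess of shadow minimum tax over ordinary income tax: €204,080 − €79,550 = €124,530.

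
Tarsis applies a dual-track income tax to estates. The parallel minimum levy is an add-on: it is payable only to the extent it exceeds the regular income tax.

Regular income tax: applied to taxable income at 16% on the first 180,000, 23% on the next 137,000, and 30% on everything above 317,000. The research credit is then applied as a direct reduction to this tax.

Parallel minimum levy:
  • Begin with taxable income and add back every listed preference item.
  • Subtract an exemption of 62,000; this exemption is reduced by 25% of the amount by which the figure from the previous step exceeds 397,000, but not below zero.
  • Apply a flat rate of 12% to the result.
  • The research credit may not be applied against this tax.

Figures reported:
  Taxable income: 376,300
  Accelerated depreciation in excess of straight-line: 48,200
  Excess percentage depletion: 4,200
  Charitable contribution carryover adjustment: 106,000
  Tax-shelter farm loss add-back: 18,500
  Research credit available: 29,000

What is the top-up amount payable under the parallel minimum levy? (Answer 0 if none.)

14,530

Parallel minimum levy:
  Adjusted income: 376,300 + 48,200 + 4,200 + 106,000 + 18,500 = 553,200
  Exemption: 62,000 − 25% × (553,200 − 397,000) = 62,000 − 39,050 = 22,950
  Base: 553,200 − 22,950 = 530,250
  530,250 × 12% = 63,630

Regular income tax:
  180,000 × 16% = 28,800
  137,000 × 23% = 31,510
  59,300 × 30% = 17,790
  → 78,100
  Less research credit 29,000 → 49,100

Excess of parallel minimum levy over regular income tax: 63,630 − 49,100 = 14,530.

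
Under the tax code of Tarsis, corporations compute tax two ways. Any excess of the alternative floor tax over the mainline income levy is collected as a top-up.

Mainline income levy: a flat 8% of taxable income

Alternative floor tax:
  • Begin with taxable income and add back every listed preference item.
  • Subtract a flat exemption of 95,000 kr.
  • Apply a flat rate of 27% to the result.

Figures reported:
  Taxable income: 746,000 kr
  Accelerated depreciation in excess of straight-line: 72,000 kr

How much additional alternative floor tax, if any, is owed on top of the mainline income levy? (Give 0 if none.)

Mainline income levy:
  746,000 kr × 8% = 59,680 kr

Alternative floor tax:
  Adjusted income: 746,000 kr + 72,000 kr = 818,000 kr
  Less exemption 95,000 kr → base 723,000 kr
  723,000 kr × 27% = 195,210 kr

Excess of alternative floor tax over mainline income levy: 195,210 kr − 59,680 kr = 135,530 kr.

135,530 kr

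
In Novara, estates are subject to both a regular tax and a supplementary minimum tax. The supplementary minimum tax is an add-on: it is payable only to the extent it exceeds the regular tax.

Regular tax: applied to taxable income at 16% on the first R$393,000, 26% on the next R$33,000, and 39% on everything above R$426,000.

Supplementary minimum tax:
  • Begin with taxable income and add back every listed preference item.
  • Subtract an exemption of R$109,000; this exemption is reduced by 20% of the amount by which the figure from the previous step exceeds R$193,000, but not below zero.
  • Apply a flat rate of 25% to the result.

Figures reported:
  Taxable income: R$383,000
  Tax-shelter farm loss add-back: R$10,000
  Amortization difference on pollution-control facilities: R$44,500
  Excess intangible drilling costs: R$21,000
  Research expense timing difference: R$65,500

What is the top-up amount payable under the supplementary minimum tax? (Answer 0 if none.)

Regular tax:
  R$383,000 × 16% = R$61,280

Supplementary minimum tax:
  Adjusted income: R$383,000 + R$10,000 + R$44,500 + R$21,000 + R$65,500 = R$524,000
  Exemption: R$109,000 − 20% × (R$524,000 − R$193,000) = R$109,000 − R$66,200 = R$42,800
  Base: R$524,000 − R$42,800 = R$481,200
  R$481,200 × 25% = R$120,300

Excess of supplementary minimum tax over regular tax: R$120,300 − R$61,280 = R$59,020.

R$59,020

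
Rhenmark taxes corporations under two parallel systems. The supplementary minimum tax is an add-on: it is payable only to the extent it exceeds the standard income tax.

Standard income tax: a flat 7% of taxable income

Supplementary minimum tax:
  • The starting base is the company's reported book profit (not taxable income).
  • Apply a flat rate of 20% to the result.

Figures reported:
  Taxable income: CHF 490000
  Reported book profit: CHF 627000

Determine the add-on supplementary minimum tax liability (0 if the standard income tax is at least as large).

Supplementary minimum tax:
  Base (reported book profit): CHF 627000
  CHF 627000 × 20% = CHF 125400

Standard income tax:
  CHF 490000 × 7% = CHF 34300

Excess of supplementary minimum tax over standard income tax: CHF 125400 − CHF 34300 = CHF 91100.

CHF 91100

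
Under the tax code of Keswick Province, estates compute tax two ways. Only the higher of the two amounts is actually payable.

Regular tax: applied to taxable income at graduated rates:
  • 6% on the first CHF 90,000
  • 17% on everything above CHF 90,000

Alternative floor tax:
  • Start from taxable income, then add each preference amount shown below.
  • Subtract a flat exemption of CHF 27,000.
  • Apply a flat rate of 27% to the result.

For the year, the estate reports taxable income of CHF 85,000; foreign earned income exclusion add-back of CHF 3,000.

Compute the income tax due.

Alternative floor tax:
  Adjusted income: CHF 85,000 + CHF 3,000 = CHF 88,000
  Less exemption CHF 27,000 → base CHF 61,000
  CHF 61,000 × 27% = CHF 16,470

Regular tax:
  CHF 85,000 × 6% = CHF 5,100

CHF 16,470 > CHF 5,100, so the alternative floor tax is the binding amount.

CHF 16,470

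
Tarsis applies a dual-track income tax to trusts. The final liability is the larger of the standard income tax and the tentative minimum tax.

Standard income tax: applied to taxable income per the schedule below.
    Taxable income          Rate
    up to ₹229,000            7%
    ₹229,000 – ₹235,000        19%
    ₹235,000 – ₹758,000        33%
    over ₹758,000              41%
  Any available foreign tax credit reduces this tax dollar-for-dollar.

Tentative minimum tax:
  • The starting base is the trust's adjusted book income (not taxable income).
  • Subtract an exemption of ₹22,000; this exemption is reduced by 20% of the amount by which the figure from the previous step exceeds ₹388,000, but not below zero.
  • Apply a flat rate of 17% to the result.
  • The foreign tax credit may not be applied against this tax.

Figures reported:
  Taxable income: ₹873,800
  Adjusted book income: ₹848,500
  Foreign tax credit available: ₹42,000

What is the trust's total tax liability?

₹195,238

Tentative minimum tax:
  Base (adjusted book income): ₹848,500
  Exemption: 20% × (₹848,500 − ₹388,000) = ₹92,100 ≥ ₹22,000, so the exemption is fully phased out
  Base: ₹848,500 − ₹0 = ₹848,500
  ₹848,500 × 17% = ₹144,245

Standard income tax:
  ₹229,000 × 7% = ₹16,030
  ₹6,000 × 19% = ₹1,140
  ₹523,000 × 33% = ₹172,590
  ₹115,800 × 41% = ₹47,478
  → ₹237,238
  Less foreign tax credit ₹42,000 → ₹195,238

₹195,238 > ₹144,245, so the standard income tax governs.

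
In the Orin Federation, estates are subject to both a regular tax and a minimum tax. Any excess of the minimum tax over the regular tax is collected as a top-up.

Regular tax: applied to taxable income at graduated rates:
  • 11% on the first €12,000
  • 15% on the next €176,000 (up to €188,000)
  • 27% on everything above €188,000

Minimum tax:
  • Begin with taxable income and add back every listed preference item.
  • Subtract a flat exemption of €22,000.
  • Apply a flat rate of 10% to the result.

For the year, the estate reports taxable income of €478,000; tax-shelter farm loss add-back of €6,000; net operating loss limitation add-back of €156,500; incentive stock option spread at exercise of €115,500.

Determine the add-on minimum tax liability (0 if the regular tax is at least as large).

€0

Minimum tax:
  Adjusted income: €478,000 + €6,000 + €156,500 + €115,500 = €756,000
  Less exemption €22,000 → base €734,000
  €734,000 × 10% = €73,400

Regular tax:
  €12,000 × 11% = €1,320
  €176,000 × 15% = €26,400
  €290,000 × 27% = €78,300
  → €106,020

€73,400 ≤ €106,020, so no add-on is due.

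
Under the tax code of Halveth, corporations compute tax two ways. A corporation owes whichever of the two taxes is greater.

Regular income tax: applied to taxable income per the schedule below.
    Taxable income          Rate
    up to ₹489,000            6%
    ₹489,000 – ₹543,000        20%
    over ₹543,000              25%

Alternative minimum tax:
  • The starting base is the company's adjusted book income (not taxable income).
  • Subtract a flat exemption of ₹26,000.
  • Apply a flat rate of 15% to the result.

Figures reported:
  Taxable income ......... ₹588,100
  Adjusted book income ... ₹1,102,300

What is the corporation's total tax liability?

₹161,445

Regular income tax:
  ₹489,000 × 6% = ₹29,340
  ₹54,000 × 20% = ₹10,800
  ₹45,100 × 25% = ₹11,275
  → ₹51,415

Alternative minimum tax:
  Base (adjusted book income): ₹1,102,300
  Less exemption ₹26,000 → base ₹1,076,300
  ₹1,076,300 × 15% = ₹161,445

₹161,445 > ₹51,415, so the alternative minimum tax is the binding amount.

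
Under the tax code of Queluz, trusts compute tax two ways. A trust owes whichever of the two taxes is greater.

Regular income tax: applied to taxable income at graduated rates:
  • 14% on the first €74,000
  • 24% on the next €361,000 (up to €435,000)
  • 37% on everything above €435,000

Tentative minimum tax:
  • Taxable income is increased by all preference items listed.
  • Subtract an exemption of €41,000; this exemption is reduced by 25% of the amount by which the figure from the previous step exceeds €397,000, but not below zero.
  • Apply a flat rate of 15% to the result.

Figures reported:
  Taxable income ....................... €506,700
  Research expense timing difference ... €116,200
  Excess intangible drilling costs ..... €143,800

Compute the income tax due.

Regular income tax:
  €74,000 × 14% = €10,360
  €361,000 × 24% = €86,640
  €71,700 × 37% = €26,529
  → €123,529

Tentative minimum tax:
  Adjusted income: €506,700 + €116,200 + €143,800 = €766,700
  Exemption: 25% × (€766,700 − €397,000) = €92,425 ≥ €41,000, so the exemption is fully phased out
  Base: €766,700 − €0 = €766,700
  €766,700 × 15% = €115,005

€123,529 > €115,005, so the regular income tax governs.

€123,529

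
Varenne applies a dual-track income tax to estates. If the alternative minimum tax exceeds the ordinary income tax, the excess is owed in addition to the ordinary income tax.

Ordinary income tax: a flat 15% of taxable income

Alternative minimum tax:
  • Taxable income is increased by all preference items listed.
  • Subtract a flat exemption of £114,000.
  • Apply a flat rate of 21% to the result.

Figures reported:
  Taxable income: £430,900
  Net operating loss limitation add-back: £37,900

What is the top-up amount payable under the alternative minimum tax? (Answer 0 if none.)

£9,873

Alternative minimum tax:
  Adjusted income: £430,900 + £37,900 = £468,800
  Less exemption £114,000 → base £354,800
  £354,800 × 21% = £74,508

Ordinary income tax:
  £430,900 × 15% = £64,635

Excess of alternative minimum tax over ordinary income tax: £74,508 − £64,635 = £9,873.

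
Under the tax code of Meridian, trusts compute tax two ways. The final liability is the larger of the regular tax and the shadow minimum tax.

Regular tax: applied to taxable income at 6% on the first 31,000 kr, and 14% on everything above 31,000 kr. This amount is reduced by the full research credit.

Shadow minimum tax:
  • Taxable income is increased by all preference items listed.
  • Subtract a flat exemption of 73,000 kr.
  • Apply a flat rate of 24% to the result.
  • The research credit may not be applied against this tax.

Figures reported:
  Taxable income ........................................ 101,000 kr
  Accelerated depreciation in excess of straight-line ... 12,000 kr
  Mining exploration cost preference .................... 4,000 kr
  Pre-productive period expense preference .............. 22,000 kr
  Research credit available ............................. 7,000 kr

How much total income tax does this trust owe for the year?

15,840 kr

Regular tax:
  31,000 kr × 6% = 1,860 kr
  70,000 kr × 14% = 9,800 kr
  → 11,660 kr
  Less research credit 7,000 kr → 4,660 kr

Shadow minimum tax:
  Adjusted income: 101,000 kr + 12,000 kr + 4,000 kr + 22,000 kr = 139,000 kr
  Less exemption 73,000 kr → base 66,000 kr
  66,000 kr × 24% = 15,840 kr

15,840 kr > 4,660 kr, so the shadow minimum tax is the binding amount.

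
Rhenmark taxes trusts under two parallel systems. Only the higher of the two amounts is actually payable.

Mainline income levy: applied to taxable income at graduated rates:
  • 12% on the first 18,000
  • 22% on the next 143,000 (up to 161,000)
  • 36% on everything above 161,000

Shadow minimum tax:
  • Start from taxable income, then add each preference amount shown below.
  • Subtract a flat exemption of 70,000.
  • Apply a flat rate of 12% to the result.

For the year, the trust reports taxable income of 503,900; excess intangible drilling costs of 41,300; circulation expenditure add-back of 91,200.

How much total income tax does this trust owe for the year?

157,064

Mainline income levy:
  18,000 × 12% = 2,160
  143,000 × 22% = 31,460
  342,900 × 36% = 123,444
  → 157,064

Shadow minimum tax:
  Adjusted income: 503,900 + 41,300 + 91,200 = 636,400
  Less exemption 70,000 → base 566,400
  566,400 × 12% = 67,968

157,064 > 67,968, so the mainline income levy governs.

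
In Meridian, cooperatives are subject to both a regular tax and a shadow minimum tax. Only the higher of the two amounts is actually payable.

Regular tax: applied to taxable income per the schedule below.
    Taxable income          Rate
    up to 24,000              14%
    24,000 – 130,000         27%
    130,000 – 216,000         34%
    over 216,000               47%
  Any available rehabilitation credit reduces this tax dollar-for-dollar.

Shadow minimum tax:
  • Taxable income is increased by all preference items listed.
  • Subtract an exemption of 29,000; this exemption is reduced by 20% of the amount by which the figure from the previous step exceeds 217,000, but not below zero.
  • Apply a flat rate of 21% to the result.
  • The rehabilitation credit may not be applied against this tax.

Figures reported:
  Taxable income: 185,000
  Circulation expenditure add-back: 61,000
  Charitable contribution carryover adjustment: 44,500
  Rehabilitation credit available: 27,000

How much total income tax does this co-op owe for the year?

Shadow minimum tax:
  Adjusted income: 185,000 + 61,000 + 44,500 = 290,500
  Exemption: 29,000 − 20% × (290,500 − 217,000) = 29,000 − 14,700 = 14,300
  Base: 290,500 − 14,300 = 276,200
  276,200 × 21% = 58,002

Regular tax:
  24,000 × 14% = 3,360
  106,000 × 27% = 28,620
  55,000 × 34% = 18,700
  → 50,680
  Less rehabilitation credit 27,000 → 23,680

58,002 > 23,680, so the shadow minimum tax is the binding amount.

58,002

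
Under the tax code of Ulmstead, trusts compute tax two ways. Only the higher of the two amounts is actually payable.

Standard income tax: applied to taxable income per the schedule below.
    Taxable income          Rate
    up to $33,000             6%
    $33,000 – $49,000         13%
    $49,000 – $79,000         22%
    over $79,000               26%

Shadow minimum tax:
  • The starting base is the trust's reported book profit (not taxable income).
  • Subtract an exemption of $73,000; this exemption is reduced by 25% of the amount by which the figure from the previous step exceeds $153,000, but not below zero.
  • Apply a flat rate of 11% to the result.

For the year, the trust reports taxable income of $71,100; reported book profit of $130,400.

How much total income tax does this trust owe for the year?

Standard income tax:
  $33,000 × 6% = $1,980
  $16,000 × 13% = $2,080
  $22,100 × 22% = $4,862
  → $8,922

Shadow minimum tax:
  Base (reported book profit): $130,400
  Exemption: $130,400 ≤ $153,000, so full $73,000 applies
  Base: $130,400 − $73,000 = $57,400
  $57,400 × 11% = $6,314

$8,922 > $6,314, so the standard income tax governs.

$8,922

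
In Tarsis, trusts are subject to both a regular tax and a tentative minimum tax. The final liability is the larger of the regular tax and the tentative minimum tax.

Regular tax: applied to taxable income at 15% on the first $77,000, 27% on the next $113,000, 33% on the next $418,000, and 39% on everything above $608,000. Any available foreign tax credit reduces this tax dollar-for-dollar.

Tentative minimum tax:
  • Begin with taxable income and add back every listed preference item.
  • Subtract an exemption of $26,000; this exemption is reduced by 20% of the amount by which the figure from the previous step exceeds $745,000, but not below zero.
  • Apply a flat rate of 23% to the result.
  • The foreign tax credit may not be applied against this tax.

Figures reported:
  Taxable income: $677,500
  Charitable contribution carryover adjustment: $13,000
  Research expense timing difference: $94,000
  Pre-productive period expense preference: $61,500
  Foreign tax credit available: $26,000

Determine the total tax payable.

Regular tax:
  $77,000 × 15% = $11,550
  $113,000 × 27% = $30,510
  $418,000 × 33% = $137,940
  $69,500 × 39% = $27,105
  → $207,105
  Less foreign tax credit $26,000 → $181,105

Tentative minimum tax:
  Adjusted income: $677,500 + $13,000 + $94,000 + $61,500 = $846,000
  Exemption: $26,000 − 20% × ($846,000 − $745,000) = $26,000 − $20,200 = $5,800
  Base: $846,000 − $5,800 = $840,200
  $840,200 × 23% = $193,246

$193,246 > $181,105, so the tentative minimum tax is the binding amount.

$193,246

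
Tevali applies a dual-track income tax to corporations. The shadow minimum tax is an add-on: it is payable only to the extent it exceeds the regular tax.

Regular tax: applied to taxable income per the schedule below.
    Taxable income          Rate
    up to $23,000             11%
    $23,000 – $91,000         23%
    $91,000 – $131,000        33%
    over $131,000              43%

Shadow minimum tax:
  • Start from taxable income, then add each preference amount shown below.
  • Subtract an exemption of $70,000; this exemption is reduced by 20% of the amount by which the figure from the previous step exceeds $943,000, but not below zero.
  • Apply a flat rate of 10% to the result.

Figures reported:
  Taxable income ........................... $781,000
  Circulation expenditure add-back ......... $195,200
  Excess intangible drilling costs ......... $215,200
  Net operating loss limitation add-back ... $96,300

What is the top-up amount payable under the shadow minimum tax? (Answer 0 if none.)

Regular tax:
  $23,000 × 11% = $2,530
  $68,000 × 23% = $15,640
  $40,000 × 33% = $13,200
  $650,000 × 43% = $279,500
  → $310,870

Shadow minimum tax:
  Adjusted income: $781,000 + $195,200 + $215,200 + $96,300 = $1,287,700
  Exemption: $70,000 − 20% × ($1,287,700 − $943,000) = $70,000 − $68,940 = $1,060
  Base: $1,287,700 − $1,060 = $1,286,640
  $1,286,640 × 10% = $128,664

$128,664 ≤ $310,870, so no add-on is due.

$0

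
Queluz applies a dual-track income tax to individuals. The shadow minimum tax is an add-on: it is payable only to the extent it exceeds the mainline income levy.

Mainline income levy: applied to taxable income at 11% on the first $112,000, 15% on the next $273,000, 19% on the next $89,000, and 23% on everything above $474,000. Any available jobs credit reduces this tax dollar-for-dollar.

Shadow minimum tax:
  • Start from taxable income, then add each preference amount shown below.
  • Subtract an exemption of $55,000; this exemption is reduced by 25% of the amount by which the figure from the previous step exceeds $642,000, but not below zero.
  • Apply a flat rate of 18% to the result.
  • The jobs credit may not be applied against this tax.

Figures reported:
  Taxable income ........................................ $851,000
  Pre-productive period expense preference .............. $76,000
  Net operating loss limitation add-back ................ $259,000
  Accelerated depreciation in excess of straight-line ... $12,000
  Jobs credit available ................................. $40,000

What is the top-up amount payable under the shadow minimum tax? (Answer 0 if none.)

$98,750

Shadow minimum tax:
  Adjusted income: $851,000 + $76,000 + $259,000 + $12,000 = $1,198,000
  Exemption: 25% × ($1,198,000 − $642,000) = $139,000 ≥ $55,000, so the exemption is fully phased out
  Base: $1,198,000 − $0 = $1,198,000
  $1,198,000 × 18% = $215,640

Mainline income levy:
  $112,000 × 11% = $12,320
  $273,000 × 15% = $40,950
  $89,000 × 19% = $16,910
  $377,000 × 23% = $86,710
  → $156,890
  Less jobs credit $40,000 → $116,890

Excess of shadow minimum tax over mainline income levy: $215,640 − $116,890 = $98,750.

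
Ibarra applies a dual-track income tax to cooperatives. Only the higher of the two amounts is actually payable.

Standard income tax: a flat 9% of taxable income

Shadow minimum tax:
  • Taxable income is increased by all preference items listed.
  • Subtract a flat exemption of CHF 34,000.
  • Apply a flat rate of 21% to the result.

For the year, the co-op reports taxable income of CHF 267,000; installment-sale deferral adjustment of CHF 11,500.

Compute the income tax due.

Standard income tax:
  CHF 267,000 × 9% = CHF 24,030

Shadow minimum tax:
  Adjusted income: CHF 267,000 + CHF 11,500 = CHF 278,500
  Less exemption CHF 34,000 → base CHF 244,500
  CHF 244,500 × 21% = CHF 51,345

CHF 51,345 > CHF 24,030, so the shadow minimum tax is the binding amount.

CHF 51,345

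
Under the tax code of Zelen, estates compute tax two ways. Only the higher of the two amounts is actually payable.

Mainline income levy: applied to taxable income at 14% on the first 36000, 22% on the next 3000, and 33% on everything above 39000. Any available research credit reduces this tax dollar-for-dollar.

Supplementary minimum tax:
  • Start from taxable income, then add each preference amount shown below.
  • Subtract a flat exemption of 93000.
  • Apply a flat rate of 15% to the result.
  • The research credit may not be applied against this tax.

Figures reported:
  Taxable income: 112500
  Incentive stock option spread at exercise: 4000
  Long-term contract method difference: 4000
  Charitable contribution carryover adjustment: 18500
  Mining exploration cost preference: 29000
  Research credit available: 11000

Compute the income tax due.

18955

Mainline income levy:
  36000 × 14% = 5040
  3000 × 22% = 660
  73500 × 33% = 24255
  → 29955
  Less research credit 11000 → 18955

Supplementary minimum tax:
  Adjusted income: 112500 + 4000 + 4000 + 18500 + 29000 = 168000
  Less exemption 93000 → base 75000
  75000 × 15% = 11250

18955 > 11250, so the mainline income levy governs.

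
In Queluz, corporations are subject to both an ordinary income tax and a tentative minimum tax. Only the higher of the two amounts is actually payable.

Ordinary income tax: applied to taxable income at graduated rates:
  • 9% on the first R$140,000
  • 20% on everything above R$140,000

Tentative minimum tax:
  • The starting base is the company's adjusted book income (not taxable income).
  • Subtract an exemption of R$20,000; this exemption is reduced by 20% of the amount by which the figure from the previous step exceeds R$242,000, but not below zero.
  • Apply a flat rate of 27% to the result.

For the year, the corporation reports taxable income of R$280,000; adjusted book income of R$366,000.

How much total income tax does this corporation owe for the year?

R$98,820

Ordinary income tax:
  R$140,000 × 9% = R$12,600
  R$140,000 × 20% = R$28,000
  → R$40,600

Tentative minimum tax:
  Base (adjusted book income): R$366,000
  Exemption: 20% × (R$366,000 − R$242,000) = R$24,800 ≥ R$20,000, so the exemption is fully phased out
  Base: R$366,000 − R$0 = R$366,000
  R$366,000 × 27% = R$98,820

R$98,820 > R$40,600, so the tentative minimum tax is the binding amount.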